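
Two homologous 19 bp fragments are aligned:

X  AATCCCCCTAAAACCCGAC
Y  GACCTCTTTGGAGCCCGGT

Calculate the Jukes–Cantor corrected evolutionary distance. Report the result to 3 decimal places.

0.907

The sequences differ at 10 of 19 sites (1, 3, 5, 7, 8, 10, 11, 13, 18, 19), so p = 10/19 ≈ 0.526316.
d = −(3/4) ln(1 − 4p/3) = −0.75 ln(1 − 0.701755) = −0.75 ln(0.298245)
  = −0.75 × (-1.209840) = 0.907380 substitutions/site.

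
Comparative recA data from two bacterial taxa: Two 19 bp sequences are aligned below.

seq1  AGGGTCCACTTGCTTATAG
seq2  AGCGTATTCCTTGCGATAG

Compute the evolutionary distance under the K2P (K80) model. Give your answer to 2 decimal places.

0.75

Of 19 sites, 3 differences are transitions and 6 are transversions, so P = 3/19 ≈ 0.157895 and Q = 6/19 ≈ 0.315789.
Under the Kimura two-parameter model, d = −½ ln(1 − 2P − Q) − ¼ ln(1 − 2Q).
1 − 2P − Q = 0.368421, giving −½ ln(0.368421) = 0.499264.
1 − 2Q = 0.368422, giving −¼ ln(0.368422) = 0.249632.
d = 0.499264 + 0.249632 = 0.748896.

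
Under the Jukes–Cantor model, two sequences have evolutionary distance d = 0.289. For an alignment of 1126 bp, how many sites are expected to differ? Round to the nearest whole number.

Invert JC69: p = (3/4)(1 − e^(−4d/3)) = 0.75 × (1 − e^(-0.385333)) = 0.75 × (1 − 0.680224) = 0.239832.
Expected differing sites = pL ≈ 0.239832 × 1126 = 270.050832 ≈ 270.

270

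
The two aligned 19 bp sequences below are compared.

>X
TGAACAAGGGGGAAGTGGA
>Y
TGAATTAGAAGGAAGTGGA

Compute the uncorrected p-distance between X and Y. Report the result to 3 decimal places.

The sequences differ at 4 of 19 positions (sites 5, 6, 9, 10).
p = 4/19 = 0.210526… ≈ 0.211 (to 3 d.p.).

0.211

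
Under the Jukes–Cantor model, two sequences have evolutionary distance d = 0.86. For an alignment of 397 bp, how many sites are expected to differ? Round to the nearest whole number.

Invert JC69: p = (3/4)(1 − e^(−4d/3)) = 0.75 × (1 − e^(-1.146667)) = 0.75 × (1 − 0.317694) = 0.511730.
Expected differing sites = pL ≈ 0.511730 × 397 = 203.15681 ≈ 203.

203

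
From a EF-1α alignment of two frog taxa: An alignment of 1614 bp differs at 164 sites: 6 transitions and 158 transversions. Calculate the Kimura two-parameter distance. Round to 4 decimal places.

P = 6/1614 ≈ 0.003717 and Q = 158/1614 ≈ 0.097893.
Under the Kimura two-parameter model, d = −½ ln(1 − 2P − Q) − ¼ ln(1 − 2Q).
1 − 2P − Q = 0.894673, giving −½ ln(0.894673) = 0.055648.
1 − 2Q = 0.804214, giving −¼ ln(0.804214) = 0.054472.
d = 0.055648 + 0.054472 = 0.110120.

0.1101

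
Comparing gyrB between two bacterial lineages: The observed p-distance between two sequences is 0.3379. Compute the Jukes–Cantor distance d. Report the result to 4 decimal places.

0.4491

d = −(3/4) ln(1 − 4p/3) = −0.75 ln(1 − 0.450533) = −0.75 ln(0.549467)
  = −0.75 × (-0.598807) = 0.449105 substitutions/site.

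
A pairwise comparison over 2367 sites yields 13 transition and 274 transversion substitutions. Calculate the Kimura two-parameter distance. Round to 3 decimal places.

0.134

P = 13/2367 ≈ 0.005492 and Q = 274/2367 ≈ 0.115758.
Under the Kimura two-parameter model, d = −½ ln(1 − 2P − Q) − ¼ ln(1 − 2Q).
1 − 2P − Q = 0.873258, giving −½ ln(0.873258) = 0.067762.
1 − 2Q = 0.768484, giving −¼ ln(0.768484) = 0.065834.
d = 0.067762 + 0.065834 = 0.133596.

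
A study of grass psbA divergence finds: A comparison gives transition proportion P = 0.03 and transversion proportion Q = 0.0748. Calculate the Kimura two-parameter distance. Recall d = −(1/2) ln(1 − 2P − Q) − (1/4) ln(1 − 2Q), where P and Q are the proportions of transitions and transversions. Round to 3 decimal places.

Under the Kimura two-parameter model, d = −½ ln(1 − 2P − Q) − ¼ ln(1 − 2Q).
1 − 2P − Q = 0.8652, giving −½ ln(0.8652) = 0.072397.
1 − 2Q = 0.8504, giving −¼ ln(0.8504) = 0.040512.
d = 0.072397 + 0.040512 = 0.112909.

0.113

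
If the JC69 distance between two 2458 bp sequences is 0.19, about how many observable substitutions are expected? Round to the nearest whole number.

Invert JC69: p = (3/4)(1 − e^(−4d/3)) = 0.75 × (1 − e^(-0.253333)) = 0.75 × (1 − 0.776209) = 0.167843.
Expected differing sites = pL ≈ 0.167843 × 2458 = 412.558094 ≈ 413.

413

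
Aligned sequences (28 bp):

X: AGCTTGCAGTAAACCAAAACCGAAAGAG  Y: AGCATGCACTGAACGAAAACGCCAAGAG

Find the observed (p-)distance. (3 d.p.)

0.250

The sequences differ at 7 of 28 positions (sites 4, 9, 11, 15, 21, 22, 23).
p = 7/28 = 0.250.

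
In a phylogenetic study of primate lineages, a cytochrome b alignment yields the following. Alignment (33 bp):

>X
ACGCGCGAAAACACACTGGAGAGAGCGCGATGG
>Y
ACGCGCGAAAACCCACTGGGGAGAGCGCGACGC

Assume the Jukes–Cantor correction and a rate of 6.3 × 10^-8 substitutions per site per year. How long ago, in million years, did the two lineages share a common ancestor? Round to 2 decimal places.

1.05

The sequences differ at 4 of 33 sites (13, 20, 31, 33), so p = 4/33 ≈ 0.121212.
d = −(3/4) ln(1 − 4p/3) = −0.75 ln(1 − 0.161616) = −0.75 ln(0.838384)
  = −0.75 × (-0.176279) = 0.132209 substitutions/site.
Under a molecular clock d = 2μt, so t = d/(2μ) = 0.132209 / (2 × 6.3 × 10^-8) = 1.05 million years.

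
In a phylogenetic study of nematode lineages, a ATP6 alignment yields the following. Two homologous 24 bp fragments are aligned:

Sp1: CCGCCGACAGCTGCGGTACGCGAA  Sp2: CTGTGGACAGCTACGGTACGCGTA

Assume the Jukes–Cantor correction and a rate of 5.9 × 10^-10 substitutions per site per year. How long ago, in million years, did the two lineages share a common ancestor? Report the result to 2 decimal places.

The sequences differ at 5 of 24 sites (2, 4, 5, 13, 23), so p = 5/24 ≈ 0.208333.
d = −(3/4) ln(1 − 4p/3) = −0.75 ln(1 − 0.277777) = −0.75 ln(0.722223)
  = −0.75 × (-0.325421) = 0.244066 substitutions/site.
Under a molecular clock d = 2μt, so t = d/(2μ) = 0.244066 / (2 × 5.9 × 10^-10) = 206.84 million years.

206.84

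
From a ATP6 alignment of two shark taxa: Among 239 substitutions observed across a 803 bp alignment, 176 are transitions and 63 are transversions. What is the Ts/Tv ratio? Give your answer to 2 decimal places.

R = 176/63 = 2.793650… ≈ 2.79 (to 2 d.p.).

2.79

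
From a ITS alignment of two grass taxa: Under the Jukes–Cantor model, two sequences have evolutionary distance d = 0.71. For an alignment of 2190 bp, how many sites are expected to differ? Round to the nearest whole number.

1005

Invert JC69: p = (3/4)(1 − e^(−4d/3)) = 0.75 × (1 − e^(-0.946667)) = 0.75 × (1 − 0.388032) = 0.458976.
Expected differing sites = pL ≈ 0.458976 × 2190 = 1005.15744 ≈ 1005.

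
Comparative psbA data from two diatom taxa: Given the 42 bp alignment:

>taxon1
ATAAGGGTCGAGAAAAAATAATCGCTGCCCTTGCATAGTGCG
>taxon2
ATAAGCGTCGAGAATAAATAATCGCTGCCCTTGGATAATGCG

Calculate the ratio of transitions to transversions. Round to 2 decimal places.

0.33

Transitions are A↔G and C↔T; transversions are all other mismatches.
Transitions: 1. Transversions: 3.
R = 1/3 = 0.333333… ≈ 0.33 (to 2 d.p.).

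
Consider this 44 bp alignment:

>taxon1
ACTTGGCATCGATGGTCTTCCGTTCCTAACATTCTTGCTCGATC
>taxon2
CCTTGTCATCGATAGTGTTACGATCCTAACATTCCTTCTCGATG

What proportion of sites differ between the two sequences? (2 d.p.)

0.20

The sequences differ at 9 of 44 positions (sites 1, 6, 14, 17, 20, 23, 35, 37, 44).
p = 9/44 = 0.204545… ≈ 0.20 (to 2 d.p.).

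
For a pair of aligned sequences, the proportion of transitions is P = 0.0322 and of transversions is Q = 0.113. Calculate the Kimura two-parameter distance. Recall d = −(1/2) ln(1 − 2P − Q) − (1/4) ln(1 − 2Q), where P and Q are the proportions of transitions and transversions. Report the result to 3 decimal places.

Under the Kimura two-parameter model, d = −½ ln(1 − 2P − Q) − ¼ ln(1 − 2Q).
1 − 2P − Q = 0.8226, giving −½ ln(0.8226) = 0.097643.
1 − 2Q = 0.774, giving −¼ ln(0.774) = 0.064046.
d = 0.097643 + 0.064046 = 0.161689.

0.162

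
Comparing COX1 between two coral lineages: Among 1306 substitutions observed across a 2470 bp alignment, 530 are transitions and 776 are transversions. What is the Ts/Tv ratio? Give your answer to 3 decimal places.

0.683

R = 530/776 = 0.682989… ≈ 0.683 (to 3 d.p.).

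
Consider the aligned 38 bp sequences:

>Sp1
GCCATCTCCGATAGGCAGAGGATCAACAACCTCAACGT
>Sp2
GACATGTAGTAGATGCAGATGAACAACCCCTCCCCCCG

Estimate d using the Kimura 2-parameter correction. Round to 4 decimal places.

0.7361

Of 38 sites, 2 differences are transitions and 15 are transversions, so P = 2/38 ≈ 0.052632 and Q = 15/38 ≈ 0.394737.
Under the Kimura two-parameter model, d = −½ ln(1 − 2P − Q) − ¼ ln(1 − 2Q).
1 − 2P − Q = 0.499999, giving −½ ln(0.499999) = 0.346575.
1 − 2Q = 0.210526, giving −¼ ln(0.210526) = 0.389537.
d = 0.346575 + 0.389537 = 0.736112.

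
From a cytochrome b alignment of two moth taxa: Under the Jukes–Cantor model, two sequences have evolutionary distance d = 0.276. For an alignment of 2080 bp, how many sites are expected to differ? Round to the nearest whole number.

480

Invert JC69: p = (3/4)(1 − e^(−4d/3)) = 0.75 × (1 − e^(-0.368)) = 0.75 × (1 − 0.692117) = 0.230912.
Expected differing sites = pL ≈ 0.230912 × 2080 = 480.29696 ≈ 480.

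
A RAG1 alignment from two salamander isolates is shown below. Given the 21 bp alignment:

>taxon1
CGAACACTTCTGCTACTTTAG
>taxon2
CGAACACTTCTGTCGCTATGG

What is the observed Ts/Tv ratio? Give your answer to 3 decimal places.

4.000

Transitions are A↔G and C↔T; transversions are all other mismatches.
Transitions: 4. Transversions: 1.
R = 4/1 = 4.000.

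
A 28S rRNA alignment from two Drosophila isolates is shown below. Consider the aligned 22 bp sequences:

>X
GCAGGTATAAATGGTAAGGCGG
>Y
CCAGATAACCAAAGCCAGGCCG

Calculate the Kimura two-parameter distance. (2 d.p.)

0.70

Of 22 sites, 3 differences are transitions and 7 are transversions, so P = 3/22 ≈ 0.136364 and Q = 7/22 ≈ 0.318182.
Under the Kimura two-parameter model, d = −½ ln(1 − 2P − Q) − ¼ ln(1 − 2Q).
1 − 2P − Q = 0.40909, giving −½ ln(0.40909) = 0.446910.
1 − 2Q = 0.363636, giving −¼ ln(0.363636) = 0.252900.
d = 0.446910 + 0.252900 = 0.699810.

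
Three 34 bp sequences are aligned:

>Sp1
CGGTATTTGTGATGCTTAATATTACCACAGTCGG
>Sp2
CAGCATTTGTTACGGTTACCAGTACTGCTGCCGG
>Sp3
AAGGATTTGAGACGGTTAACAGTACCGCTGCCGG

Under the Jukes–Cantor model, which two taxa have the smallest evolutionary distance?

Sp1–Sp2: 12/34 differ, p = 0.353, d = 0.477.
Sp1–Sp3: 11/34 differ, p = 0.324, d = 0.423.
Sp2–Sp3: 6/34 differ, p = 0.176, d = 0.201.
The smallest distance is between Sp2 and Sp3.

Sp2 and Sp3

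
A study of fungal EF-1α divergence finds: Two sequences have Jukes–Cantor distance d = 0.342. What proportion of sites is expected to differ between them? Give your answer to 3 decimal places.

p = (3/4)(1 − e^(−4d/3)) = 0.75 × (1 − e^(-0.456)) = 0.75 × (1 − 0.633814) = 0.274640.

0.275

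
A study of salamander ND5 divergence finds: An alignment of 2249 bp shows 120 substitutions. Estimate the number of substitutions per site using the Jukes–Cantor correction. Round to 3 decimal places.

0.055

p = 120/2249 ≈ 0.053357.
d = −(3/4) ln(1 − 4p/3) = −0.75 ln(1 − 0.071143) = −0.75 ln(0.928857)
  = −0.75 × (-0.073800) = 0.055350 substitutions/site.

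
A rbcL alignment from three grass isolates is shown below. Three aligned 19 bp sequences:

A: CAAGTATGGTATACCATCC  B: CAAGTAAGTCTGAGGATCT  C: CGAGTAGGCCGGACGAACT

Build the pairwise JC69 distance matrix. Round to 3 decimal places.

d(A,B) = 0.618, d(A,C) = 0.749, d(B,C) = 0.410

A–B: 8/19 sites differ → p ≈ 0.421053, d = −0.75 ln(1 − 0.561404) = 0.618132 ≈ 0.618.
A–C: 9/19 sites differ → p ≈ 0.473684, d = −0.75 ln(1 − 0.631579) = 0.748897 ≈ 0.749.
B–C: 6/19 sites differ → p ≈ 0.315789, d = −0.75 ln(1 − 0.421052) = 0.409907 ≈ 0.410.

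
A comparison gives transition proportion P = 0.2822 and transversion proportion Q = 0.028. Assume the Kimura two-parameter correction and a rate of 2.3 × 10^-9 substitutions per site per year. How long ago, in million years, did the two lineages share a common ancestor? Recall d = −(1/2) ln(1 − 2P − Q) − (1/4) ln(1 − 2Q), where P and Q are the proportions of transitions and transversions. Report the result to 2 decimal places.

Under the Kimura two-parameter model, d = −½ ln(1 − 2P − Q) − ¼ ln(1 − 2Q).
1 − 2P − Q = 0.4076, giving −½ ln(0.4076) = 0.448734.
1 − 2Q = 0.944, giving −¼ ln(0.944) = 0.014407.
d = 0.448734 + 0.014407 = 0.463141.
Under a molecular clock d = 2μt, so t = d/(2μ) = 0.463141 / (2 × 2.3 × 10^-9) = 100.68 million years.

100.68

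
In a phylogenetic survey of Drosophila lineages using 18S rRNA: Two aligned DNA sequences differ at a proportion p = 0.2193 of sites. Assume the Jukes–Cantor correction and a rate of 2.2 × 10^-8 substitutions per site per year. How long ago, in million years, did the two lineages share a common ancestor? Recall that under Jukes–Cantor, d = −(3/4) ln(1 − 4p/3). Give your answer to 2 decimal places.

5.90

d = −(3/4) ln(1 − 4p/3) = −0.75 ln(1 − 0.2924) = −0.75 ln(0.7076)
  = −0.75 × (-0.345876) = 0.259407 substitutions/site.
Under a molecular clock d = 2μt, so t = d/(2μ) = 0.259407 / (2 × 2.2 × 10^-8) = 5.90 million years.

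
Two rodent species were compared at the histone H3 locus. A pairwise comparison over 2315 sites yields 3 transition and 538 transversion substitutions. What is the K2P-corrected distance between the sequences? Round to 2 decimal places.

P = 3/2315 ≈ 0.001296 and Q = 538/2315 ≈ 0.232397.
Under the Kimura two-parameter model, d = −½ ln(1 − 2P − Q) − ¼ ln(1 − 2Q).
1 − 2P − Q = 0.765011, giving −½ ln(0.765011) = 0.133933.
1 − 2Q = 0.535206, giving −¼ ln(0.535206) = 0.156276.
d = 0.133933 + 0.156276 = 0.290209.

0.29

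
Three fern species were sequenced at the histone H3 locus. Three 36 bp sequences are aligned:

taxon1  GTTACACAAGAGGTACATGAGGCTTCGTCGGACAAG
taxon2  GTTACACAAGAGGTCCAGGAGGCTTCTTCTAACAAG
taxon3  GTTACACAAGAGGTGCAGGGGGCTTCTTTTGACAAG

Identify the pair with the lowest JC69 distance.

taxon1–taxon2: 5/36 differ, p = 0.139, d = 0.154.
taxon1–taxon3: 6/36 differ, p = 0.167, d = 0.188.
taxon2–taxon3: 4/36 differ, p = 0.111, d = 0.120.
The smallest distance is between taxon2 and taxon3.

taxon2 and taxon3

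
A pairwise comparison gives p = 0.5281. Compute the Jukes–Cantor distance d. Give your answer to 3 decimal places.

d = −(3/4) ln(1 − 4p/3) = −0.75 ln(1 − 0.704133) = −0.75 ln(0.295867)
  = −0.75 × (-1.217845) = 0.913384 substitutions/site.

0.913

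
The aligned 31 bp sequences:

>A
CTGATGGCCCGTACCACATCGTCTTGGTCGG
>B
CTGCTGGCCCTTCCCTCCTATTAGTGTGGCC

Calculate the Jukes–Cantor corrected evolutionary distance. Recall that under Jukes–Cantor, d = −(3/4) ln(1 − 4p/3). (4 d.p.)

0.6913

The sequences differ at 14 of 31 sites, so p = 14/31 ≈ 0.451613.
d = −(3/4) ln(1 − 4p/3) = −0.75 ln(1 − 0.602151) = −0.75 ln(0.397849)
  = −0.75 × (-0.921683) = 0.691262 substitutions/site.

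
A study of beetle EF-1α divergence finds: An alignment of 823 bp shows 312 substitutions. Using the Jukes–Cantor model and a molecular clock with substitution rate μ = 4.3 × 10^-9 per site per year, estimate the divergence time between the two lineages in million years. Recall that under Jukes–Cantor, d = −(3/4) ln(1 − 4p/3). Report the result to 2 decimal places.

61.41

p = 312/823 ≈ 0.379101.
d = −(3/4) ln(1 − 4p/3) = −0.75 ln(1 − 0.505468) = −0.75 ln(0.494532)
  = −0.75 × (-0.704143) = 0.528107 substitutions/site.
Under a molecular clock d = 2μt, so t = d/(2μ) = 0.528107 / (2 × 4.3 × 10^-9) = 61.41 million years.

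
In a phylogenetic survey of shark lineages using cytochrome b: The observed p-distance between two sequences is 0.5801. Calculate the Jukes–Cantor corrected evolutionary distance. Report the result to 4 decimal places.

d = −(3/4) ln(1 − 4p/3) = −0.75 ln(1 − 0.773467) = −0.75 ln(0.226533)
  = −0.75 × (-1.484865) = 1.113649 substitutions/site.

1.1136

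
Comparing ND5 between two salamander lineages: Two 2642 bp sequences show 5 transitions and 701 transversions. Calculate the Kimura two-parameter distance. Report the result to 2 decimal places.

P = 5/2642 ≈ 0.001893 and Q = 701/2642 ≈ 0.265329.
Under the Kimura two-parameter model, d = −½ ln(1 − 2P − Q) − ¼ ln(1 − 2Q).
1 − 2P − Q = 0.730885, giving −½ ln(0.730885) = 0.156750.
1 − 2Q = 0.469342, giving −¼ ln(0.469342) = 0.189106.
d = 0.156750 + 0.189106 = 0.345856.

0.35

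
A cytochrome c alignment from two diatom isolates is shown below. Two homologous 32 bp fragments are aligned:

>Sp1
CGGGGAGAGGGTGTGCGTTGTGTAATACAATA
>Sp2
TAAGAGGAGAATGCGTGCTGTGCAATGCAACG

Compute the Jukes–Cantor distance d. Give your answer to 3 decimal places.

The sequences differ at 14 of 32 sites, so p = 14/32 = 0.4375.
d = −(3/4) ln(1 − 4p/3) = −0.75 ln(1 − 0.583333) = −0.75 ln(0.416667)
  = −0.75 × (-0.875468) = 0.656601 substitutions/site.

0.657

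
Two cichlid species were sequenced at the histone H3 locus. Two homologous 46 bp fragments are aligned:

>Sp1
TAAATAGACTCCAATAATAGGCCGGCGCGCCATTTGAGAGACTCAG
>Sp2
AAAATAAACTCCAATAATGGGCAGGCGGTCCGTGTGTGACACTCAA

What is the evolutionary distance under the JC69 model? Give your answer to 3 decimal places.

0.288

The sequences differ at 11 of 46 sites, so p = 11/46 ≈ 0.23913.
d = −(3/4) ln(1 − 4p/3) = −0.75 ln(1 − 0.31884) = −0.75 ln(0.68116)
  = −0.75 × (-0.383958) = 0.287969 substitutions/site.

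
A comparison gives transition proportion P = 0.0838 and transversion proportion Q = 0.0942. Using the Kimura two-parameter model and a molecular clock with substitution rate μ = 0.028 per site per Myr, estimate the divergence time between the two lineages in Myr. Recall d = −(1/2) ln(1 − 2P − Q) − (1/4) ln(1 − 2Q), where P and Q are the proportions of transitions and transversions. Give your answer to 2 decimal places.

3.64

Under the Kimura two-parameter model, d = −½ ln(1 − 2P − Q) − ¼ ln(1 − 2Q).
1 − 2P − Q = 0.7382, giving −½ ln(0.7382) = 0.151770.
1 − 2Q = 0.8116, giving −¼ ln(0.8116) = 0.052187.
d = 0.151770 + 0.052187 = 0.203957.
Under a molecular clock d = 2μt, so t = d/(2μ) = 0.203957 / (2 × 0.028) = 3.64 Myr.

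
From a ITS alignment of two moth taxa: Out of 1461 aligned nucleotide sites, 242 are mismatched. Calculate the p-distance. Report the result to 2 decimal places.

0.17

p = 242/1461 = 0.165639… ≈ 0.17 (to 2 d.p.).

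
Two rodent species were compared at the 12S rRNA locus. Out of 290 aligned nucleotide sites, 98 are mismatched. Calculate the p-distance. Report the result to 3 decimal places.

p = 98/290 = 0.337931… ≈ 0.338 (to 3 d.p.).

0.338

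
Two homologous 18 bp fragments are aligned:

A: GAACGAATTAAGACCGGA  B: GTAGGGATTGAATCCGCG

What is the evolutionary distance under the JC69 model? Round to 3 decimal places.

The sequences differ at 8 of 18 sites (2, 4, 6, 10, 12, 13, 17, 18), so p = 8/18 ≈ 0.444444.
d = −(3/4) ln(1 − 4p/3) = −0.75 ln(1 − 0.592592) = −0.75 ln(0.407408)
  = −0.75 × (-0.897940) = 0.673455 substitutions/site.

0.673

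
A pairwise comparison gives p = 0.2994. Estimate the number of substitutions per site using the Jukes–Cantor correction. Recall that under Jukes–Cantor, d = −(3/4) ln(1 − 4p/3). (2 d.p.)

d = −(3/4) ln(1 − 4p/3) = −0.75 ln(1 − 0.3992) = −0.75 ln(0.6008)
  = −0.75 × (-0.509493) = 0.382120 substitutions/site.

0.38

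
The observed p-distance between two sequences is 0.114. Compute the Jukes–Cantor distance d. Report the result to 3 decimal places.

d = −(3/4) ln(1 − 4p/3) = −0.75 ln(1 − 0.152) = −0.75 ln(0.848)
  = −0.75 × (-0.164875) = 0.123656 substitutions/site.

0.124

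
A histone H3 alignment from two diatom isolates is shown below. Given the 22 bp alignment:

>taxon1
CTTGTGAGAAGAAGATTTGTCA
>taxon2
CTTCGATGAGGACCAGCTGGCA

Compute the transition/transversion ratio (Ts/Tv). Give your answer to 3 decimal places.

0.429

Transitions are A↔G and C↔T; transversions are all other mismatches.
Transitions: 3. Transversions: 7.
R = 3/7 = 0.428571… ≈ 0.429 (to 3 d.p.).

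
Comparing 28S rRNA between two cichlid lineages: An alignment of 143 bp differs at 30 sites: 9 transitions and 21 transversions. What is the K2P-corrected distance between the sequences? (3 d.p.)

P = 9/143 ≈ 0.062937 and Q = 21/143 ≈ 0.146853.
Under the Kimura two-parameter model, d = −½ ln(1 − 2P − Q) − ¼ ln(1 − 2Q).
1 − 2P − Q = 0.727273, giving −½ ln(0.727273) = 0.159227.
1 − 2Q = 0.706294, giving −¼ ln(0.706294) = 0.086931.
d = 0.159227 + 0.086931 = 0.246158.

0.246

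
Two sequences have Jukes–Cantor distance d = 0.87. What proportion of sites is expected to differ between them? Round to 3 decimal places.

0.515

p = (3/4)(1 − e^(−4d/3)) = 0.75 × (1 − e^(-1.16)) = 0.75 × (1 − 0.313486) = 0.514886.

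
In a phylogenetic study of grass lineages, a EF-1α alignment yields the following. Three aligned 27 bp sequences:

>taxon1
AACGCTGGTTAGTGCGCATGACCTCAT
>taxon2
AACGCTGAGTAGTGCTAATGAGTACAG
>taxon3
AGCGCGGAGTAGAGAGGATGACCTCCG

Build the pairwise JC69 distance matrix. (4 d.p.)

taxon1–taxon2: 8/27 sites differ → p ≈ 0.296296, d = −0.75 ln(1 − 0.395061) = 0.376971 ≈ 0.3770.
taxon1–taxon3: 9/27 sites differ → p ≈ 0.333333, d = −0.75 ln(1 − 0.444444) = 0.440839 ≈ 0.4408.
taxon2–taxon3: 10/27 sites differ → p ≈ 0.37037, d = −0.75 ln(1 − 0.493827) = 0.510658 ≈ 0.5107.

d(taxon1,taxon2) = 0.3770, d(taxon1,taxon3) = 0.4408, d(taxon2,taxon3) = 0.5107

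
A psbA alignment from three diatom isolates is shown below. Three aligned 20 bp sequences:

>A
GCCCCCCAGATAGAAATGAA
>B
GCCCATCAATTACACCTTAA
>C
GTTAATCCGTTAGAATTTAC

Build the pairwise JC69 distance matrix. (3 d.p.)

d(A,B) = 0.572, d(A,C) = 0.824, d(B,C) = 0.687

A–B: 8/20 sites differ → p = 0.4, d = −0.75 ln(1 − 0.533333) = 0.571605 ≈ 0.572.
A–C: 10/20 sites differ → p = 0.5, d = −0.75 ln(1 − 0.666667) = 0.823960 ≈ 0.824.
B–C: 9/20 sites differ → p = 0.45, d = −0.75 ln(1 − 0.6) = 0.687218 ≈ 0.687.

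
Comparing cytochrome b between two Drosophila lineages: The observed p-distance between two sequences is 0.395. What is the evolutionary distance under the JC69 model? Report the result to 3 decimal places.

d = −(3/4) ln(1 − 4p/3) = −0.75 ln(1 − 0.526667) = −0.75 ln(0.473333)
  = −0.75 × (-0.747956) = 0.560967 substitutions/site.

0.561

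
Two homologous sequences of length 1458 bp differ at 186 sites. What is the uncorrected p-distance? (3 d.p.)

0.128

p = 186/1458 = 0.127572… ≈ 0.128 (to 3 d.p.).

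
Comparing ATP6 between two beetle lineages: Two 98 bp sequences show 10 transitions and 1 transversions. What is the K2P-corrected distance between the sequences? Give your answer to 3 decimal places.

0.126

P = 10/98 ≈ 0.102041 and Q = 1/98 ≈ 0.010204.
Under the Kimura two-parameter model, d = −½ ln(1 − 2P − Q) − ¼ ln(1 − 2Q).
1 − 2P − Q = 0.785714, giving −½ ln(0.785714) = 0.120581.
1 − 2Q = 0.979592, giving −¼ ln(0.979592) = 0.005155.
d = 0.120581 + 0.005155 = 0.125736.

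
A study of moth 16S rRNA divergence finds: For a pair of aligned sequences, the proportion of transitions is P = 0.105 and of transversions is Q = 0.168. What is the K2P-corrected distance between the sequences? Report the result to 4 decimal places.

0.3398

Under the Kimura two-parameter model, d = −½ ln(1 − 2P − Q) − ¼ ln(1 − 2Q).
1 − 2P − Q = 0.622, giving −½ ln(0.622) = 0.237408.
1 − 2Q = 0.664, giving −¼ ln(0.664) = 0.102368.
d = 0.237408 + 0.102368 = 0.339776.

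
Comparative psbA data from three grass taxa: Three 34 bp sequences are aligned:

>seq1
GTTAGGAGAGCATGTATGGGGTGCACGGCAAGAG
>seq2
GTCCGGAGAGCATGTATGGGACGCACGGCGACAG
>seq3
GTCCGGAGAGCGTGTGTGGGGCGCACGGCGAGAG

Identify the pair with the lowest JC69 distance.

seq1–seq2: 6/34 differ, p = 0.176, d = 0.201.
seq1–seq3: 6/34 differ, p = 0.176, d = 0.201.
seq2–seq3: 4/34 differ, p = 0.118, d = 0.128.
The smallest distance is between seq2 and seq3.

seq2 and seq3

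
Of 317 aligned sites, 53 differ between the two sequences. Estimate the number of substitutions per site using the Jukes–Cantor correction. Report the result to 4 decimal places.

0.1892

p = 53/317 ≈ 0.167192.
d = −(3/4) ln(1 − 4p/3) = −0.75 ln(1 − 0.222923) = −0.75 ln(0.777077)
  = −0.75 × (-0.252216) = 0.189162 substitutions/site.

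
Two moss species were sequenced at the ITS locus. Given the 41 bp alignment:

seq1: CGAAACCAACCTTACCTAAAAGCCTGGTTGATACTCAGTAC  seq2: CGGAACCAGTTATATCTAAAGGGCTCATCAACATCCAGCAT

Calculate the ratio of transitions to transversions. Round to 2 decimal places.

4.67

Transitions are A↔G and C↔T; transversions are all other mismatches.
Transitions: 14. Transversions: 3.
R = 14/3 = 4.666666… ≈ 4.67 (to 2 d.p.).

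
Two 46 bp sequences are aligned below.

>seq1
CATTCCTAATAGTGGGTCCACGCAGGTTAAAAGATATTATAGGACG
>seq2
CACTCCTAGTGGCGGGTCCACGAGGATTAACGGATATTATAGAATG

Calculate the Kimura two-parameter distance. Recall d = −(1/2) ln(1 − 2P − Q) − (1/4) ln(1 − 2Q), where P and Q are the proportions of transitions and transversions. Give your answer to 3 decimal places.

0.308

Of 46 sites, 9 differences are transitions and 2 are transversions, so P = 9/46 ≈ 0.195652 and Q = 2/46 ≈ 0.043478.
Under the Kimura two-parameter model, d = −½ ln(1 − 2P − Q) − ¼ ln(1 − 2Q).
1 − 2P − Q = 0.565218, giving −½ ln(0.565218) = 0.285272.
1 − 2Q = 0.913044, giving −¼ ln(0.913044) = 0.022743.
d = 0.285272 + 0.022743 = 0.308015.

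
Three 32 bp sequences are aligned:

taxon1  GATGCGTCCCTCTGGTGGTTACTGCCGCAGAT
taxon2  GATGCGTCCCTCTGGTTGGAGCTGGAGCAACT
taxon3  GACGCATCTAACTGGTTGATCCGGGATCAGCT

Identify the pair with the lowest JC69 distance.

taxon1 and taxon2

taxon1–taxon2: 8/32 differ, p = 0.250, d = 0.304.
taxon1–taxon3: 13/32 differ, p = 0.406, d = 0.585.
taxon2–taxon3: 11/32 differ, p = 0.344, d = 0.460.
The smallest distance is between taxon1 and taxon2.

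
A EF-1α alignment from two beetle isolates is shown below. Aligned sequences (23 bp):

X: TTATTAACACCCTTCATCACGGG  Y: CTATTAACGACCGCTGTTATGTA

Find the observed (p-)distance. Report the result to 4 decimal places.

0.4783

The sequences differ at 11 of 23 positions.
p = 11/23 = 0.478260… ≈ 0.4783 (to 4 d.p.).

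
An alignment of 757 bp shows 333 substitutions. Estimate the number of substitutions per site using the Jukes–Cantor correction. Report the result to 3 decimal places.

0.662

p = 333/757 ≈ 0.439894.
d = −(3/4) ln(1 − 4p/3) = −0.75 ln(1 − 0.586525) = −0.75 ln(0.413475)
  = −0.75 × (-0.883158) = 0.662369 substitutions/site.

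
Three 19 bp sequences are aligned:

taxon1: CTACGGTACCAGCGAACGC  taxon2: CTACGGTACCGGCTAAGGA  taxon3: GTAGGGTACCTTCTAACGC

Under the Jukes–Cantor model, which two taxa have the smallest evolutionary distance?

taxon1–taxon2: 4/19 differ, p = 0.211, d = 0.247.
taxon1–taxon3: 5/19 differ, p = 0.263, d = 0.324.
taxon2–taxon3: 6/19 differ, p = 0.316, d = 0.410.
The smallest distance is between taxon1 and taxon2.

taxon1 and taxon2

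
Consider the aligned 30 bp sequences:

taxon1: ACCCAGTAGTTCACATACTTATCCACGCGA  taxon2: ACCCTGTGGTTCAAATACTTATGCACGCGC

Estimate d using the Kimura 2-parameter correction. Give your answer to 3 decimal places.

0.189

Of 30 sites, 1 differences are transitions and 4 are transversions, so P = 1/30 ≈ 0.033333 and Q = 4/30 ≈ 0.133333.
Under the Kimura two-parameter model, d = −½ ln(1 − 2P − Q) − ¼ ln(1 − 2Q).
1 − 2P − Q = 0.800001, giving −½ ln(0.800001) = 0.111571.
1 − 2Q = 0.733334, giving −¼ ln(0.733334) = 0.077539.
d = 0.111571 + 0.077539 = 0.189110.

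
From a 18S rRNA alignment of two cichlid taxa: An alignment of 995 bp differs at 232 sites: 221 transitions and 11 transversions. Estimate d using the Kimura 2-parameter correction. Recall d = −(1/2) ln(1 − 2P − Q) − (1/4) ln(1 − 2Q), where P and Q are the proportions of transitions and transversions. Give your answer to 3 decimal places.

0.309

P = 221/995 ≈ 0.222111 and Q = 11/995 ≈ 0.011055.
Under the Kimura two-parameter model, d = −½ ln(1 − 2P − Q) − ¼ ln(1 − 2Q).
1 − 2P − Q = 0.544723, giving −½ ln(0.544723) = 0.303739.
1 − 2Q = 0.97789, giving −¼ ln(0.97789) = 0.005590.
d = 0.303739 + 0.005590 = 0.309329.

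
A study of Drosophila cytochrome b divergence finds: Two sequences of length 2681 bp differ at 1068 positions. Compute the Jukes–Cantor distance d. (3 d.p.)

p = 1068/2681 ≈ 0.398359.
d = −(3/4) ln(1 − 4p/3) = −0.75 ln(1 − 0.531145) = −0.75 ln(0.468855)
  = −0.75 × (-0.757462) = 0.568097 substitutions/site.

0.568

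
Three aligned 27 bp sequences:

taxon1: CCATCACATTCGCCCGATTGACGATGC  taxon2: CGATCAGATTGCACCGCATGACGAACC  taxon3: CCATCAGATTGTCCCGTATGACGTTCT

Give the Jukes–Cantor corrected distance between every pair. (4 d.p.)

taxon1–taxon2: 9/27 sites differ → p ≈ 0.333333, d = −0.75 ln(1 − 0.444444) = 0.440839 ≈ 0.4408.
taxon1–taxon3: 8/27 sites differ → p ≈ 0.296296, d = −0.75 ln(1 − 0.395061) = 0.376971 ≈ 0.3770.
taxon2–taxon3: 7/27 sites differ → p ≈ 0.259259, d = −0.75 ln(1 − 0.345679) = 0.318118 ≈ 0.3181.

d(taxon1,taxon2) = 0.4408, d(taxon1,taxon3) = 0.3770, d(taxon2,taxon3) = 0.3181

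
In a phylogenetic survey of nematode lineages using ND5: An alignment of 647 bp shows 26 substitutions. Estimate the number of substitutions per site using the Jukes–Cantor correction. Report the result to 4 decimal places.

p = 26/647 ≈ 0.040185.
d = −(3/4) ln(1 − 4p/3) = −0.75 ln(1 − 0.05358) = −0.75 ln(0.94642)
  = −0.75 × (-0.055069) = 0.041302 substitutions/site.

0.0413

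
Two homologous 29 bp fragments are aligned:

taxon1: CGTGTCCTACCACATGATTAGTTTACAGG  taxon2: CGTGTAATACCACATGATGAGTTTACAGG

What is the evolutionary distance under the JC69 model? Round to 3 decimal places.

The sequences differ at 3 of 29 sites (6, 7, 19), so p = 3/29 ≈ 0.103448.
d = −(3/4) ln(1 − 4p/3) = −0.75 ln(1 − 0.137931) = −0.75 ln(0.862069)
  = −0.75 × (-0.148420) = 0.111315 substitutions/site.

0.111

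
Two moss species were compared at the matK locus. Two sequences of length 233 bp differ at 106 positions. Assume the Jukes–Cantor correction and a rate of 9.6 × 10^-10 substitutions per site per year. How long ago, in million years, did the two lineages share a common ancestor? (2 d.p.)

364.41

p = 106/233 ≈ 0.454936.
d = −(3/4) ln(1 − 4p/3) = −0.75 ln(1 − 0.606581) = −0.75 ln(0.393419)
  = −0.75 × (-0.932880) = 0.699660 substitutions/site.
Under a molecular clock d = 2μt, so t = d/(2μ) = 0.699660 / (2 × 9.6 × 10^-10) = 364.41 million years.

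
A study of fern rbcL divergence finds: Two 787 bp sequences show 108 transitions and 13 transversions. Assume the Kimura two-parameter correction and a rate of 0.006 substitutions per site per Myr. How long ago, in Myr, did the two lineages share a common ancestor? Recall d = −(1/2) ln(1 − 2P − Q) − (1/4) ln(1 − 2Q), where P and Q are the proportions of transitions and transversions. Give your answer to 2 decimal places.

15.03

P = 108/787 ≈ 0.13723 and Q = 13/787 ≈ 0.016518.
Under the Kimura two-parameter model, d = −½ ln(1 − 2P − Q) − ¼ ln(1 − 2Q).
1 − 2P − Q = 0.709022, giving −½ ln(0.709022) = 0.171934.
1 − 2Q = 0.966964, giving −¼ ln(0.966964) = 0.008399.
d = 0.171934 + 0.008399 = 0.180333.
Under a molecular clock d = 2μt, so t = d/(2μ) = 0.180333 / (2 × 0.006) = 15.03 Myr.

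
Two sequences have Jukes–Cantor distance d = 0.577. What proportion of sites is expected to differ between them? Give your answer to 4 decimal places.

p = (3/4)(1 − e^(−4d/3)) = 0.75 × (1 − e^(-0.769333)) = 0.75 × (1 − 0.463322) = 0.402509.

0.4025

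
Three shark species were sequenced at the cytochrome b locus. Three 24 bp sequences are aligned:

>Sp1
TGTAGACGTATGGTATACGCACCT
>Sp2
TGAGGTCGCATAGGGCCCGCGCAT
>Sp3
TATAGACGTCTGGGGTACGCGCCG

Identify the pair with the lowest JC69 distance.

Sp1 and Sp3

Sp1–Sp2: 11/24 differ, p = 0.458, d = 0.708.
Sp1–Sp3: 6/24 differ, p = 0.250, d = 0.304.
Sp2–Sp3: 11/24 differ, p = 0.458, d = 0.708.
The smallest distance is between Sp1 and Sp3.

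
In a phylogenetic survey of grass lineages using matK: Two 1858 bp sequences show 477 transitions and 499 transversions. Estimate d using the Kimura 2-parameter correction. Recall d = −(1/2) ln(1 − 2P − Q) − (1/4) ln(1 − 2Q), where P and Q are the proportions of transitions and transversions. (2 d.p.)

0.95

P = 477/1858 ≈ 0.256728 and Q = 499/1858 ≈ 0.268568.
Under the Kimura two-parameter model, d = −½ ln(1 − 2P − Q) − ¼ ln(1 − 2Q).
1 − 2P − Q = 0.217976, giving −½ ln(0.217976) = 0.761685.
1 − 2Q = 0.462864, giving −¼ ln(0.462864) = 0.192581.
d = 0.761685 + 0.192581 = 0.954266.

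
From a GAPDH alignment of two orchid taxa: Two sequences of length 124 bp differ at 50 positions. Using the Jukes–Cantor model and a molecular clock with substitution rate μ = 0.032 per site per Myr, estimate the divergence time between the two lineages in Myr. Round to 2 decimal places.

9.04

p = 50/124 ≈ 0.403226.
d = −(3/4) ln(1 − 4p/3) = −0.75 ln(1 − 0.537635) = −0.75 ln(0.462365)
  = −0.75 × (-0.771401) = 0.578551 substitutions/site.
Under a molecular clock d = 2μt, so t = d/(2μ) = 0.578551 / (2 × 0.032) = 9.04 Myr.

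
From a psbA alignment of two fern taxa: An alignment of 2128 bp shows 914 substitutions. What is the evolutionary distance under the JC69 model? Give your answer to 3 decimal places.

p = 914/2128 ≈ 0.429511.
d = −(3/4) ln(1 − 4p/3) = −0.75 ln(1 − 0.572681) = −0.75 ln(0.427319)
  = −0.75 × (-0.850224) = 0.637668 substitutions/site.

0.638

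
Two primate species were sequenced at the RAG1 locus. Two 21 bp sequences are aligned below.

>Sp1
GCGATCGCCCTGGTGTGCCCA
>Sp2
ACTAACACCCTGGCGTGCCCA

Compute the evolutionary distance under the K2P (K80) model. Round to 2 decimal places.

Of 21 sites, 3 differences are transitions and 2 are transversions, so P = 3/21 ≈ 0.142857 and Q = 2/21 ≈ 0.095238.
Under the Kimura two-parameter model, d = −½ ln(1 − 2P − Q) − ¼ ln(1 − 2Q).
1 − 2P − Q = 0.619048, giving −½ ln(0.619048) = 0.239786.
1 − 2Q = 0.809524, giving −¼ ln(0.809524) = 0.052827.
d = 0.239786 + 0.052827 = 0.292613.

0.29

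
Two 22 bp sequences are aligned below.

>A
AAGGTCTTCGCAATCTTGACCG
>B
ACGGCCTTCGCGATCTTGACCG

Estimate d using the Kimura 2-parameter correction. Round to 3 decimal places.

0.153

Of 22 sites, 2 differences are transitions and 1 are transversions, so P = 2/22 ≈ 0.090909 and Q = 1/22 ≈ 0.045455.
Under the Kimura two-parameter model, d = −½ ln(1 − 2P − Q) − ¼ ln(1 − 2Q).
1 − 2P − Q = 0.772727, giving −½ ln(0.772727) = 0.128915.
1 − 2Q = 0.90909, giving −¼ ln(0.90909) = 0.023828.
d = 0.128915 + 0.023828 = 0.152743.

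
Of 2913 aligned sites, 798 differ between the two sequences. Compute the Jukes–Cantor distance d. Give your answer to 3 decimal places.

0.341

p = 798/2913 ≈ 0.273944.
d = −(3/4) ln(1 − 4p/3) = −0.75 ln(1 − 0.365259) = −0.75 ln(0.634741)
  = −0.75 × (-0.454538) = 0.340904 substitutions/site.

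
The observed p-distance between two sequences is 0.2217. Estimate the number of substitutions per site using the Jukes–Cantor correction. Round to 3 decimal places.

d = −(3/4) ln(1 − 4p/3) = −0.75 ln(1 − 0.2956) = −0.75 ln(0.7044)
  = −0.75 × (-0.350409) = 0.262807 substitutions/site.

0.263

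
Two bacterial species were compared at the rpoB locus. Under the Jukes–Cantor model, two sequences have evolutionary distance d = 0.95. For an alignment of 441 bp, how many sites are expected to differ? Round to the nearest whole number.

238

Invert JC69: p = (3/4)(1 − e^(−4d/3)) = 0.75 × (1 − e^(-1.266667)) = 0.75 × (1 − 0.281769) = 0.538673.
Expected differing sites = pL ≈ 0.538673 × 441 = 237.554793 ≈ 238.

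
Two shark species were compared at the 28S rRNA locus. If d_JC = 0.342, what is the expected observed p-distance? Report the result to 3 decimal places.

p = (3/4)(1 − e^(−4d/3)) = 0.75 × (1 − e^(-0.456)) = 0.75 × (1 − 0.633814) = 0.274640.

0.275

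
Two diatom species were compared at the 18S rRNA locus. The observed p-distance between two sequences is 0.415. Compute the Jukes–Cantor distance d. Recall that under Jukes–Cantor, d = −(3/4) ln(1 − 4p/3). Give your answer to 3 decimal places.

0.604

d = −(3/4) ln(1 − 4p/3) = −0.75 ln(1 − 0.553333) = −0.75 ln(0.446667)
  = −0.75 × (-0.805942) = 0.604457 substitutions/site.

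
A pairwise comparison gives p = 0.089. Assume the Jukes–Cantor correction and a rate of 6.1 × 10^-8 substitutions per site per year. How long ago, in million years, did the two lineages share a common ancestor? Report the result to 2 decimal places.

d = −(3/4) ln(1 − 4p/3) = −0.75 ln(1 − 0.118667) = −0.75 ln(0.881333)
  = −0.75 × (-0.126320) = 0.094740 substitutions/site.
Under a molecular clock d = 2μt, so t = d/(2μ) = 0.094740 / (2 × 6.1 × 10^-8) = 0.78 million years.

0.78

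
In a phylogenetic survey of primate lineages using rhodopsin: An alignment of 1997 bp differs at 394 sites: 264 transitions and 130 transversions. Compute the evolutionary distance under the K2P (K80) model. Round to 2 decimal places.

P = 264/1997 ≈ 0.132198 and Q = 130/1997 ≈ 0.065098.
Under the Kimura two-parameter model, d = −½ ln(1 − 2P − Q) − ¼ ln(1 − 2Q).
1 − 2P − Q = 0.670506, giving −½ ln(0.670506) = 0.199861.
1 − 2Q = 0.869804, giving −¼ ln(0.869804) = 0.034872.
d = 0.199861 + 0.034872 = 0.234733.

0.23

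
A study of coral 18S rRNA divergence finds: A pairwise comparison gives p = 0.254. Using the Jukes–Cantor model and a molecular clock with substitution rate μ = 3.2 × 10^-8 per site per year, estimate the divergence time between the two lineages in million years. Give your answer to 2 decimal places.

d = −(3/4) ln(1 − 4p/3) = −0.75 ln(1 − 0.338667) = −0.75 ln(0.661333)
  = −0.75 × (-0.413498) = 0.310124 substitutions/site.
Under a molecular clock d = 2μt, so t = d/(2μ) = 0.310124 / (2 × 3.2 × 10^-8) = 4.85 million years.

4.85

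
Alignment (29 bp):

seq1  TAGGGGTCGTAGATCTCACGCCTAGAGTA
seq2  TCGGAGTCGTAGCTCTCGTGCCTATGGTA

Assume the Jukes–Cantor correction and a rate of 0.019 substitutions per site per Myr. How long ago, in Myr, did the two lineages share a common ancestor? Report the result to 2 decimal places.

7.67

The sequences differ at 7 of 29 sites (2, 5, 13, 18, 19, 25, 26), so p = 7/29 ≈ 0.241379.
d = −(3/4) ln(1 − 4p/3) = −0.75 ln(1 − 0.321839) = −0.75 ln(0.678161)
  = −0.75 × (-0.388371) = 0.291278 substitutions/site.
Under a molecular clock d = 2μt, so t = d/(2μ) = 0.291278 / (2 × 0.019) = 7.67 Myr.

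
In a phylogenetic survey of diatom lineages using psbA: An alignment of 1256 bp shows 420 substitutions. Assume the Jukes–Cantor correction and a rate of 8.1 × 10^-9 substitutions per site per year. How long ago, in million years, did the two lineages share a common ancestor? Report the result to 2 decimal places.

27.33

p = 420/1256 ≈ 0.334395.
d = −(3/4) ln(1 − 4p/3) = −0.75 ln(1 − 0.44586) = −0.75 ln(0.55414)
  = −0.75 × (-0.590338) = 0.442754 substitutions/site.
Under a molecular clock d = 2μt, so t = d/(2μ) = 0.442754 / (2 × 8.1 × 10^-9) = 27.33 million years.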